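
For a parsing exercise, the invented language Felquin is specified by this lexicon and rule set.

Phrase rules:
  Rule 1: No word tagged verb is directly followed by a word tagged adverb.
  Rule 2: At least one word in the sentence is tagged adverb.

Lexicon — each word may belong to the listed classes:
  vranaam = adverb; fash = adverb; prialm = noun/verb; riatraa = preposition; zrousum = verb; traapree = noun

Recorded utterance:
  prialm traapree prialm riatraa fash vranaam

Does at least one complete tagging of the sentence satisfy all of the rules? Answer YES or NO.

Candidates per position — 1:prialm {noun,verb}; 2:traapree {noun}; 3:prialm {noun,verb}; 4:riatraa {preposition}; 5:fash {adverb}; 6:vranaam {adverb}.
One satisfying assignment: verb noun verb preposition adverb adverb.
Check: rule 1 holds; rule 2 holds.

YES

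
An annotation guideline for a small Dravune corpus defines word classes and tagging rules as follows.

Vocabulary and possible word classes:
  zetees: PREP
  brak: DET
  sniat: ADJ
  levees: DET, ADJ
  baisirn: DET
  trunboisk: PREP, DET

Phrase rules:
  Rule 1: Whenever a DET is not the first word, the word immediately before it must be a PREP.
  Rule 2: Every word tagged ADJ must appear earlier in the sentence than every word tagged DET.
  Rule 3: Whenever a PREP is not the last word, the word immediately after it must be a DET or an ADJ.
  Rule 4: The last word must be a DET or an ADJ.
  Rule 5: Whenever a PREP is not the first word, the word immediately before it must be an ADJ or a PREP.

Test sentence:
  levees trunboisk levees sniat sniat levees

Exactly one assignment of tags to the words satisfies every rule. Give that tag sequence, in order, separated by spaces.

ADJ PREP ADJ ADJ ADJ ADJ

Candidates per position — 1:levees {DET,ADJ}; 2:trunboisk {PREP,DET}; 3:levees {DET,ADJ}; 4:sniat {ADJ}; 5:sniat {ADJ}; 6:levees {DET,ADJ}.
Position 1: tagging it DET would leave rule 2 unsatisfiable, so it must be ADJ.
Position 2: tagging it DET would leave rule 1 unsatisfiable, so it must be PREP.
Position 3: tagging it DET would leave rule 2 unsatisfiable, so it must be ADJ.
Position 6: tagging it DET would leave rule 1 unsatisfiable, so it must be ADJ.
The unique satisfying tagging is: ADJ PREP ADJ ADJ ADJ ADJ.
Checking: rule 1 satisfied; rule 2 satisfied; rule 3 satisfied; rule 4 satisfied; rule 5 satisfied.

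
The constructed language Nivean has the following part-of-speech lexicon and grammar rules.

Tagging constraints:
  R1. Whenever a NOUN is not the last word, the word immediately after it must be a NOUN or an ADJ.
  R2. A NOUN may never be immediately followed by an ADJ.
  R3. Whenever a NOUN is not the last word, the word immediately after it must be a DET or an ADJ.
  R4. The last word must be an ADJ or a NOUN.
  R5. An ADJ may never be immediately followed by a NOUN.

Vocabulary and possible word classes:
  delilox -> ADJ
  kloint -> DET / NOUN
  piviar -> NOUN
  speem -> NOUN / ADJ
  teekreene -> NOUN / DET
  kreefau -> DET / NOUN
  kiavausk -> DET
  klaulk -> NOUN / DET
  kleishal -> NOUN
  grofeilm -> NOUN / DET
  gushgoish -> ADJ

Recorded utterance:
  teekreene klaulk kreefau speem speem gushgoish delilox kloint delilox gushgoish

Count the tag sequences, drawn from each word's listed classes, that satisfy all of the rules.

1

Candidates per position — 1:teekreene {NOUN,DET}; 2:klaulk {NOUN,DET}; 3:kreefau {DET,NOUN}; 4:speem {NOUN,ADJ}; 5:speem {NOUN,ADJ}; 6:gushgoish {ADJ}; 7:delilox {ADJ}; 8:kloint {DET,NOUN}; 9:delilox {ADJ}; 10:gushgoish {ADJ}.
There are 64 candidate sequences in total.
The sequences that satisfy every rule: DET DET DET ADJ ADJ ADJ ADJ DET ADJ ADJ.
Count = 1.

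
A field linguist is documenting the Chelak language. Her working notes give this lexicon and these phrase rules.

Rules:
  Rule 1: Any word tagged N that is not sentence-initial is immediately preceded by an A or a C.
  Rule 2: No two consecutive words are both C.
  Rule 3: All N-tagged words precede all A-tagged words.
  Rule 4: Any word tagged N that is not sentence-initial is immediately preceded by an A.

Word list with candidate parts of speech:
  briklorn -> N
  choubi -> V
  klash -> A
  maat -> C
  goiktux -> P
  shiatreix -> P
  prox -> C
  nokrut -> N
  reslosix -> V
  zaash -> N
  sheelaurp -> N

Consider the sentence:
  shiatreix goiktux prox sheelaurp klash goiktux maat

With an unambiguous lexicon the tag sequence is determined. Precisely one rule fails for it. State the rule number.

4

Fixed tagging: P P C N A P C.
Rule check: R1 ok, R2 ok, R3 ok, R4 fails.
Only rule 4 fails.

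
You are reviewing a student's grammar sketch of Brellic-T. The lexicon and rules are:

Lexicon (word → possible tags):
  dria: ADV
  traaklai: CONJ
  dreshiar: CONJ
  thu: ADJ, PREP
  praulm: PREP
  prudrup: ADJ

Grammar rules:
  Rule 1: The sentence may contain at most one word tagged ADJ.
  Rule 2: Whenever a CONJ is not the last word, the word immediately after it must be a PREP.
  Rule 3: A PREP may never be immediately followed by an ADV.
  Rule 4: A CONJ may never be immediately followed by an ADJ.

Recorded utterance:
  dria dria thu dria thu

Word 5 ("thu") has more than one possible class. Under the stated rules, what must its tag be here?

Candidates per position — 1:dria {ADV}; 2:dria {ADV}; 3:thu {ADJ,PREP}; 4:dria {ADV}; 5:thu {ADJ,PREP}.
Position 3: tagging it PREP would leave rule 3 unsatisfiable, so it must be ADJ.
Position 5: tagging it ADJ would leave rule 1 unsatisfiable, so it must be PREP.
The only consistent sequence is: ADV ADV ADJ ADV PREP.
Verifying each rule — rule 1 ✓; rule 2 ✓; rule 3 ✓; rule 4 ✓.

PREP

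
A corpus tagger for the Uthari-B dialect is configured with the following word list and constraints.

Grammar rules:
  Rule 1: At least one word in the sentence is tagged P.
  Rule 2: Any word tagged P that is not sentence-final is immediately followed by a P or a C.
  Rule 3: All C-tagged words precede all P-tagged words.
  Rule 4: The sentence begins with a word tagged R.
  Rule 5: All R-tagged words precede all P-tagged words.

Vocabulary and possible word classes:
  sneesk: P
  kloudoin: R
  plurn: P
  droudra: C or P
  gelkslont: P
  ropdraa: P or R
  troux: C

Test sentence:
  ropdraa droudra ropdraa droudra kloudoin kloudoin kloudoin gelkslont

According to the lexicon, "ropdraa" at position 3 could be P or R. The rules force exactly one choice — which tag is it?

Candidates per position — 1:ropdraa {P,R}; 2:droudra {C,P}; 3:ropdraa {P,R}; 4:droudra {C,P}; 5:kloudoin {R}; 6:kloudoin {R}; 7:kloudoin {R}; 8:gelkslont {P}.
Position 1: P is ruled out by rule 4; that leaves R.
Position 2: P is ruled out by rule 5; that leaves C.
Position 3: P is ruled out by rule 5; that leaves R.
Position 4: P is ruled out by rule 2; that leaves C.
The only consistent sequence is: R C R C R R R P.
Checking: rule 1 ✓; rule 2 ✓; rule 3 ✓; rule 4 ✓; rule 5 ✓.

R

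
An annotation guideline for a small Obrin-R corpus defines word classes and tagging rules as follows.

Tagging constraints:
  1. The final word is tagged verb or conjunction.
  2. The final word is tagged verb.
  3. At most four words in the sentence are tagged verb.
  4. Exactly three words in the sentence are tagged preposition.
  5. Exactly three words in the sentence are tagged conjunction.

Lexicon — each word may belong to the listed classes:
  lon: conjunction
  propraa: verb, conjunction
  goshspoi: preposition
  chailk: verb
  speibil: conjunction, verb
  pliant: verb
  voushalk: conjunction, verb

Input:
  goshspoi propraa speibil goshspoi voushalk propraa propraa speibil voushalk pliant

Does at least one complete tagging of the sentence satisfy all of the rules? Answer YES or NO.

NO

Candidates per position — 1:goshspoi {preposition}; 2:propraa {verb,conjunction}; 3:speibil {conjunction,verb}; 4:goshspoi {preposition}; 5:voushalk {conjunction,verb}; 6:propraa {verb,conjunction}; 7:propraa {verb,conjunction}; 8:speibil {conjunction,verb}; 9:voushalk {conjunction,verb}; 10:pliant {verb}.
Rule 4 cannot be satisfied by any choice of tags from the lexicon.
So there is no consistent tagging.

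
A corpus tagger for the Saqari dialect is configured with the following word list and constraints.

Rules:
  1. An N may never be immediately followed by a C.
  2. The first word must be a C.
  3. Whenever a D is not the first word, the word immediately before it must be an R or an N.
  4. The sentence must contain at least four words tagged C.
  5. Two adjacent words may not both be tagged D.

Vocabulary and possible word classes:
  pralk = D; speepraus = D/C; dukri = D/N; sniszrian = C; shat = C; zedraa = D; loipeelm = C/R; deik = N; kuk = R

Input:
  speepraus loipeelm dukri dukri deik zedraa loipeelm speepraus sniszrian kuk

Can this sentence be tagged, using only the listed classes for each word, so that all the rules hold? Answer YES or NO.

YES

Candidates per position — 1:speepraus {D,C}; 2:loipeelm {C,R}; 3:dukri {D,N}; 4:dukri {D,N}; 5:deik {N}; 6:zedraa {D}; 7:loipeelm {C,R}; 8:speepraus {D,C}; 9:sniszrian {C}; 10:kuk {R}.
One satisfying assignment: C C N N N D R C C R.
Rule-by-rule: rule 1 holds; rule 2 holds; rule 3 holds; rule 4 holds; rule 5 holds.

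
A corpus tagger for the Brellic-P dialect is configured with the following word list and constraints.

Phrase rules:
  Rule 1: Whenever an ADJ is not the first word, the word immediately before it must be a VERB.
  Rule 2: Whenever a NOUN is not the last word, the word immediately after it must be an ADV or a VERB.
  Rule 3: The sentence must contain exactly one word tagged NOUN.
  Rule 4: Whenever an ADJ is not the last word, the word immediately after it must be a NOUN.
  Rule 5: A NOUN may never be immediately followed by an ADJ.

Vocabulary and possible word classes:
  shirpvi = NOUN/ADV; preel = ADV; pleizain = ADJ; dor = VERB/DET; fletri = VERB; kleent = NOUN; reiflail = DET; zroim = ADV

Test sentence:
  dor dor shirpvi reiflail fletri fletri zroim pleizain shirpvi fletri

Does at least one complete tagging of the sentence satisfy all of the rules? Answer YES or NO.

NO

Candidates per position — 1:dor {VERB,DET}; 2:dor {VERB,DET}; 3:shirpvi {NOUN,ADV}; 4:reiflail {DET}; 5:fletri {VERB}; 6:fletri {VERB}; 7:zroim {ADV}; 8:pleizain {ADJ}; 9:shirpvi {NOUN,ADV}; 10:fletri {VERB}.
Rule 1 cannot be satisfied by any choice of tags from the lexicon.
So there is no consistent tagging.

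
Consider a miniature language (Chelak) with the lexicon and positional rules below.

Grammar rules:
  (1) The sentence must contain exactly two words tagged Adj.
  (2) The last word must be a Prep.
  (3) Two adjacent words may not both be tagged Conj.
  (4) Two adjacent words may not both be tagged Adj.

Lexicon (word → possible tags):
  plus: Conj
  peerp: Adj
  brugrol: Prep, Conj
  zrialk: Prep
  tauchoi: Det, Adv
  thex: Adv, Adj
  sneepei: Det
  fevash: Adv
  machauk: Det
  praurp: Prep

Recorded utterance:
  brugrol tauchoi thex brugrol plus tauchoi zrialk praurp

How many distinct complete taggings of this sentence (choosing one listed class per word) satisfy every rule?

Candidates per position — 1:brugrol {Prep,Conj}; 2:tauchoi {Det,Adv}; 3:thex {Adv,Adj}; 4:brugrol {Prep,Conj}; 5:plus {Conj}; 6:tauchoi {Det,Adv}; 7:zrialk {Prep}; 8:praurp {Prep}.
There are 32 candidate sequences in total.
Rule 1 cannot be satisfied by any choice of tags from the lexicon.
So there is no consistent tagging.
Count = 0.

0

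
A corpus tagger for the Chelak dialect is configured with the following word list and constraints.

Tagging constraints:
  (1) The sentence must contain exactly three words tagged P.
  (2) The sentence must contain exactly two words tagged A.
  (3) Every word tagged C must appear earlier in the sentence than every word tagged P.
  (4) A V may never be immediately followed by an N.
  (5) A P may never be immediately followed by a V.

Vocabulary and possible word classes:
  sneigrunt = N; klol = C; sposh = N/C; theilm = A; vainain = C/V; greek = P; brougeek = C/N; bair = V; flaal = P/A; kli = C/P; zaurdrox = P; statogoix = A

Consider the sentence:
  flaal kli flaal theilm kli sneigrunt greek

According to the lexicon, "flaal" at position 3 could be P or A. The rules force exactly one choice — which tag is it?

P

Candidates per position — 1:flaal {P,A}; 2:kli {C,P}; 3:flaal {P,A}; 4:theilm {A}; 5:kli {C,P}; 6:sneigrunt {N}; 7:greek {P}.
Position 3: the remaining choice is settled jointly with positions 1, 2, 5 — only P at position 3 is part of a tagging that satisfies every rule.
The unique satisfying tagging is: A C P A P N P.
Checking: rule 1 ✓; rule 2 ✓; rule 3 ✓; rule 4 ✓; rule 5 ✓.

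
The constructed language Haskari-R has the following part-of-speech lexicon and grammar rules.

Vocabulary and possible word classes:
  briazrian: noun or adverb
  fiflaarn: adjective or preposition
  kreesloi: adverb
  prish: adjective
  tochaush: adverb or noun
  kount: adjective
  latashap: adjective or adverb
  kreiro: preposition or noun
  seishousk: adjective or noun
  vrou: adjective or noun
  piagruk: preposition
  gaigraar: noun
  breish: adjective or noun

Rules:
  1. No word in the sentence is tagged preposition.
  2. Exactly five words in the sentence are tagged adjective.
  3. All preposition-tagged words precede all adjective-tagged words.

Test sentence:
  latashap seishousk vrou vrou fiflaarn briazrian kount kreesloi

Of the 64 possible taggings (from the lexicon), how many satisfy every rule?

8

Candidates per position — 1:latashap {adjective,adverb}; 2:seishousk {adjective,noun}; 3:vrou {adjective,noun}; 4:vrou {adjective,noun}; 5:fiflaarn {adjective,preposition}; 6:briazrian {noun,adverb}; 7:kount {adjective}; 8:kreesloi {adverb}.
There are 64 candidate sequences in total.
Checking each against the rules leaves 8 sequences.
Count = 8.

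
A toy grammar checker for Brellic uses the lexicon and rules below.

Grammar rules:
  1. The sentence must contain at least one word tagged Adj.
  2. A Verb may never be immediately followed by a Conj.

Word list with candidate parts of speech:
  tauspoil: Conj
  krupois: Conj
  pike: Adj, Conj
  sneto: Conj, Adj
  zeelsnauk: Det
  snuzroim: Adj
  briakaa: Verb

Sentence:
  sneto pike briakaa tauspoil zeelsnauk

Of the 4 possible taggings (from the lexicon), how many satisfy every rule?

Candidates per position — 1:sneto {Conj,Adj}; 2:pike {Adj,Conj}; 3:briakaa {Verb}; 4:tauspoil {Conj}; 5:zeelsnauk {Det}.
There are 4 candidate sequences in total.
Rule 2 cannot be satisfied by any choice of tags from the lexicon.
So there is no consistent tagging.
Count = 0.

0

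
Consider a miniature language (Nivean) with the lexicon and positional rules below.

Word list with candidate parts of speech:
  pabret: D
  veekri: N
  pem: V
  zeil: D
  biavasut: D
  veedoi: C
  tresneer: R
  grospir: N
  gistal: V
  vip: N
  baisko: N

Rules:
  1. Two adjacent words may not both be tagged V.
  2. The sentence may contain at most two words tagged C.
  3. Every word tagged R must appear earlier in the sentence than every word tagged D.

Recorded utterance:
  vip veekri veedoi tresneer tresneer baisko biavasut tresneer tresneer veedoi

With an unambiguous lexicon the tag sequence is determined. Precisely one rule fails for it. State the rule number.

Fixed tagging: N N C R R N D R R C.
Applying the rules: R1 ✓, R2 ✓, R3 ✗.
Only rule 3 fails.

3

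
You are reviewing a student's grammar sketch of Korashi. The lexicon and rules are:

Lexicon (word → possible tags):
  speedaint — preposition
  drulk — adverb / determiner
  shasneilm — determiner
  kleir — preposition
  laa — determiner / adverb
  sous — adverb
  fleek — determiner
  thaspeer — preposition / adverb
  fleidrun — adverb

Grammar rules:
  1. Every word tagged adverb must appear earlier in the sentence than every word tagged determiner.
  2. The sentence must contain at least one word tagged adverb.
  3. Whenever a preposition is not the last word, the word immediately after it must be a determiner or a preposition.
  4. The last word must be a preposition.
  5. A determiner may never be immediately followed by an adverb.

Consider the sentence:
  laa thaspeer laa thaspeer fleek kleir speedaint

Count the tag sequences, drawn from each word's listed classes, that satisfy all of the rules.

4

Candidates per position — 1:laa {determiner,adverb}; 2:thaspeer {preposition,adverb}; 3:laa {determiner,adverb}; 4:thaspeer {preposition,adverb}; 5:fleek {determiner}; 6:kleir {preposition}; 7:speedaint {preposition}.
There are 16 candidate sequences in total.
The sequences that satisfy every rule: adverb preposition determiner preposition determiner preposition preposition; adverb adverb determiner preposition determiner preposition preposition; adverb adverb adverb preposition determiner preposition preposition; adverb adverb adverb adverb determiner preposition preposition.
Count = 4.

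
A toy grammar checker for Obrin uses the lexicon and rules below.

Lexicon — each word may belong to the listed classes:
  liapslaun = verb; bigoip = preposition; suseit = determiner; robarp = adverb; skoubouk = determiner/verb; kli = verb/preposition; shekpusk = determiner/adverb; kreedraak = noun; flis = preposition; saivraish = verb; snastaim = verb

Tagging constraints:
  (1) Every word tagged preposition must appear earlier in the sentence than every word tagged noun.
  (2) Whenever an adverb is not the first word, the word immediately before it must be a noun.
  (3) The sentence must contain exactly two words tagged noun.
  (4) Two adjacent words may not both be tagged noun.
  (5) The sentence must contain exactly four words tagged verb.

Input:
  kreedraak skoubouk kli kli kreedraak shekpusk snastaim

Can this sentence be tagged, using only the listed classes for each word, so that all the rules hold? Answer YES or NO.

YES

Candidates per position — 1:kreedraak {noun}; 2:skoubouk {determiner,verb}; 3:kli {verb,preposition}; 4:kli {verb,preposition}; 5:kreedraak {noun}; 6:shekpusk {determiner,adverb}; 7:snastaim {verb}.
One satisfying assignment: noun verb verb verb noun adverb verb.
Verifying each rule — rule 1 satisfied; rule 2 satisfied; rule 3 satisfied; rule 4 satisfied; rule 5 satisfied.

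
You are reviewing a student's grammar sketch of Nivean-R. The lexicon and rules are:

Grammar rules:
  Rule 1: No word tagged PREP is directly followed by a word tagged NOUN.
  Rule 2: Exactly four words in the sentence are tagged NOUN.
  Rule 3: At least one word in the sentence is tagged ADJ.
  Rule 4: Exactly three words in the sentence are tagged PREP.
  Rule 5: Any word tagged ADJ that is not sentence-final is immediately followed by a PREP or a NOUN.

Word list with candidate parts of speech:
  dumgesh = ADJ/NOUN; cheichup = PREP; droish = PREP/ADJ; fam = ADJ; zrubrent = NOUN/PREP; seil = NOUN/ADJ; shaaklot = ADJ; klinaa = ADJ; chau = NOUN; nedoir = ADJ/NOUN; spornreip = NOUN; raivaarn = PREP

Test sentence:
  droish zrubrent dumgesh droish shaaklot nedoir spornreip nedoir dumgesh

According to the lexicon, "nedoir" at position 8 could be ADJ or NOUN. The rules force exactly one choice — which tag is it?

NOUN

Candidates per position — 1:droish {PREP,ADJ}; 2:zrubrent {NOUN,PREP}; 3:dumgesh {ADJ,NOUN}; 4:droish {PREP,ADJ}; 5:shaaklot {ADJ}; 6:nedoir {ADJ,NOUN}; 7:spornreip {NOUN}; 8:nedoir {ADJ,NOUN}; 9:dumgesh {ADJ,NOUN}.
If word 1 were ADJ, no tagging could satisfy rule 4; so word 1 is PREP.
If word 2 were NOUN, no tagging could satisfy rule 1; so word 2 is PREP.
If word 3 were NOUN, no tagging could satisfy rule 1; so word 3 is ADJ.
If word 4 were ADJ, no tagging could satisfy rule 4; so word 4 is PREP.
If word 6 were ADJ, no tagging could satisfy rule 2; so word 6 is NOUN.
If word 8 were ADJ, no tagging could satisfy rule 2; so word 8 is NOUN.
If word 9 were ADJ, no tagging could satisfy rule 2; so word 9 is NOUN.
The only consistent sequence is: PREP PREP ADJ PREP ADJ NOUN NOUN NOUN NOUN.
Check: rule 1 holds; rule 2 holds; rule 3 holds; rule 4 holds; rule 5 holds.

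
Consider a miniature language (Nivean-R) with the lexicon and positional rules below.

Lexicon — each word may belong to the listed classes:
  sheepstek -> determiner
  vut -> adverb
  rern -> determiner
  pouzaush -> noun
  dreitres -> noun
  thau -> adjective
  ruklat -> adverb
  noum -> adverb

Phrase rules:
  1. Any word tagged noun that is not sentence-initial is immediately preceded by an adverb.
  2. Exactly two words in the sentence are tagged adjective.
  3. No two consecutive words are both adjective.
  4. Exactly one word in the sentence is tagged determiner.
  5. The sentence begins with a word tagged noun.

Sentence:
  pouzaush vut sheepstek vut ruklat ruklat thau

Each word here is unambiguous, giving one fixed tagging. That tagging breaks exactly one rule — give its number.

2

Fixed tagging: noun adverb determiner adverb adverb adverb adjective.
Rule check: R1 pass, R2 fail, R3 pass, R4 pass, R5 pass.
Only rule 2 fails.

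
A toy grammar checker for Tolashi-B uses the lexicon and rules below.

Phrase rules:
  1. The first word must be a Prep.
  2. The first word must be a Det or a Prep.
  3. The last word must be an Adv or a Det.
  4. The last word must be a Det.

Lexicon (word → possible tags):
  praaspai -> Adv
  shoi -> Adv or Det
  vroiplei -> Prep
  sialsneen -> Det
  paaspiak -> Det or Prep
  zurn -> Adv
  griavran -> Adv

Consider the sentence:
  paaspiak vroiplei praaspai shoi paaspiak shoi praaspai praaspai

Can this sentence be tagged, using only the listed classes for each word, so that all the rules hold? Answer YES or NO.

Candidates per position — 1:paaspiak {Det,Prep}; 2:vroiplei {Prep}; 3:praaspai {Adv}; 4:shoi {Adv,Det}; 5:paaspiak {Det,Prep}; 6:shoi {Adv,Det}; 7:praaspai {Adv}; 8:praaspai {Adv}.
Rule 4 cannot be satisfied by any choice of tags from the lexicon.
So there is no consistent tagging.

NO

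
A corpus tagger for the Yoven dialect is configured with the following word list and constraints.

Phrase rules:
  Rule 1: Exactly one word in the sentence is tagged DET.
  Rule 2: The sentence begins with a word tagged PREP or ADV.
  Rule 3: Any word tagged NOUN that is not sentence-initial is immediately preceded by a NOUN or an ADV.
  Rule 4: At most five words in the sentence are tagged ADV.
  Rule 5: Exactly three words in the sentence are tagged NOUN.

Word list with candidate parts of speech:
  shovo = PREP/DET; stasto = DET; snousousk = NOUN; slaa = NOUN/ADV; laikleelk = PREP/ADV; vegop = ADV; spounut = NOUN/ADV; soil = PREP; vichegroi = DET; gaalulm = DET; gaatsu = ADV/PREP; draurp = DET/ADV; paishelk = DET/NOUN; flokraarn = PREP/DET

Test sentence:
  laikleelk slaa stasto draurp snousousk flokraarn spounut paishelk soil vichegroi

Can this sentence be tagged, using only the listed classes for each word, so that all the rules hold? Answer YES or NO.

NO

Candidates per position — 1:laikleelk {PREP,ADV}; 2:slaa {NOUN,ADV}; 3:stasto {DET}; 4:draurp {DET,ADV}; 5:snousousk {NOUN}; 6:flokraarn {PREP,DET}; 7:spounut {NOUN,ADV}; 8:paishelk {DET,NOUN}; 9:soil {PREP}; 10:vichegroi {DET}.
Rule 1 cannot be satisfied by any choice of tags from the lexicon.
So there is no consistent tagging.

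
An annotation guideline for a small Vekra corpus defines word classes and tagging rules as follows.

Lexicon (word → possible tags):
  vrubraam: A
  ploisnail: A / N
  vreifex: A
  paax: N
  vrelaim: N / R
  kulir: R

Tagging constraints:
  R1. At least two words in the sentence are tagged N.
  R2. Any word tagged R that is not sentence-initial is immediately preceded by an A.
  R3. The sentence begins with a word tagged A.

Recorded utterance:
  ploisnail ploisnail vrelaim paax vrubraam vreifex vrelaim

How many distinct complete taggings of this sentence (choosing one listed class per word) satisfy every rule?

5

Candidates per position — 1:ploisnail {A,N}; 2:ploisnail {A,N}; 3:vrelaim {N,R}; 4:paax {N}; 5:vrubraam {A}; 6:vreifex {A}; 7:vrelaim {N,R}.
There are 16 candidate sequences in total.
The sequences that satisfy every rule: A A N N A A N; A A N N A A R; A A R N A A N; A N N N A A N; A N N N A A R.
Count = 5.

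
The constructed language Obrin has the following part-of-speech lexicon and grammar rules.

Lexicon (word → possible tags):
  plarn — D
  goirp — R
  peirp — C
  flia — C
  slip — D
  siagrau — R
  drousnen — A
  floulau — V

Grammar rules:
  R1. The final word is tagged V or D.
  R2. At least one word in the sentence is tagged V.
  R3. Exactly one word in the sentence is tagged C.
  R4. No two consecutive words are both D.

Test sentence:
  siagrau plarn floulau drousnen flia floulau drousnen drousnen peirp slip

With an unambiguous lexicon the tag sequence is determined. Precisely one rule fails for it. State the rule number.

Fixed tagging: R D V A C V A A C D.
Checking each rule: R1 pass, R2 pass, R3 fail, R4 pass.
Only rule 3 fails.

3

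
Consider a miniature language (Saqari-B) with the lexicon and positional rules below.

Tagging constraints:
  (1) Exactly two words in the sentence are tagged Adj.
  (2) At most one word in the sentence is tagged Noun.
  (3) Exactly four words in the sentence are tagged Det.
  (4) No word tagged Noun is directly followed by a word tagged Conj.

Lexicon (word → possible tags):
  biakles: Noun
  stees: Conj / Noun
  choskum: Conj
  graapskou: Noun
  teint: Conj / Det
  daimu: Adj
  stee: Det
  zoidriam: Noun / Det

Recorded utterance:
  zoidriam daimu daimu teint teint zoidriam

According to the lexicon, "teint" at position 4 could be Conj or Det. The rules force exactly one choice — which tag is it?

Det

Candidates per position — 1:zoidriam {Noun,Det}; 2:daimu {Adj}; 3:daimu {Adj}; 4:teint {Conj,Det}; 5:teint {Conj,Det}; 6:zoidriam {Noun,Det}.
At position 1, choosing Noun makes rule 3 impossible to satisfy; hence Det.
At position 4, choosing Conj makes rule 3 impossible to satisfy; hence Det.
At position 5, choosing Conj makes rule 3 impossible to satisfy; hence Det.
At position 6, choosing Noun makes rule 3 impossible to satisfy; hence Det.
The only consistent sequence is: Det Adj Adj Det Det Det.
Verifying each rule — rule 1 holds; rule 2 holds; rule 3 holds; rule 4 holds.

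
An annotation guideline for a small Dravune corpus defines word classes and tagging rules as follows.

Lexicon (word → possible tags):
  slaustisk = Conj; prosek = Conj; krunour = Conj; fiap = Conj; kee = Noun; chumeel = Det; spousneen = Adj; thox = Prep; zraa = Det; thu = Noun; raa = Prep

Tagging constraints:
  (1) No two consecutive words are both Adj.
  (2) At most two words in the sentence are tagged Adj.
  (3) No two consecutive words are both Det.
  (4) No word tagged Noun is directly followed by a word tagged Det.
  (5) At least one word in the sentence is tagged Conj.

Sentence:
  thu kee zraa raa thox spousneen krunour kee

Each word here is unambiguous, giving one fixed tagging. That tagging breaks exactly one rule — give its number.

4

Fixed tagging: Noun Noun Det Prep Prep Adj Conj Noun.
Applying the rules: R1 ✓, R2 ✓, R3 ✓, R4 ✗, R5 ✓.
Only rule 4 fails.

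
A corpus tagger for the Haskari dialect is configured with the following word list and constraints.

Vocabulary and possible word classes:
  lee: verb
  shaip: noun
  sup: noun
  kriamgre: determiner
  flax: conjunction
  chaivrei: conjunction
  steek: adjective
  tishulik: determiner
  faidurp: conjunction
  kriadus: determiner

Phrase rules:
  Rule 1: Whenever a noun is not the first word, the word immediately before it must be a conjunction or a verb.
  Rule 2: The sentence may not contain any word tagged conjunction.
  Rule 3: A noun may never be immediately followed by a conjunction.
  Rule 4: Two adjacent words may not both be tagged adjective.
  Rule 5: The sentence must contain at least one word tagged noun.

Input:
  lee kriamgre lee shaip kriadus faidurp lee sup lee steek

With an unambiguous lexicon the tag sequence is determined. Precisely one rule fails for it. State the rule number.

Fixed tagging: verb determiner verb noun determiner conjunction verb noun verb adjective.
Checking each rule: R1 pass, R2 fail, R3 pass, R4 pass, R5 pass.
Only rule 2 fails.

2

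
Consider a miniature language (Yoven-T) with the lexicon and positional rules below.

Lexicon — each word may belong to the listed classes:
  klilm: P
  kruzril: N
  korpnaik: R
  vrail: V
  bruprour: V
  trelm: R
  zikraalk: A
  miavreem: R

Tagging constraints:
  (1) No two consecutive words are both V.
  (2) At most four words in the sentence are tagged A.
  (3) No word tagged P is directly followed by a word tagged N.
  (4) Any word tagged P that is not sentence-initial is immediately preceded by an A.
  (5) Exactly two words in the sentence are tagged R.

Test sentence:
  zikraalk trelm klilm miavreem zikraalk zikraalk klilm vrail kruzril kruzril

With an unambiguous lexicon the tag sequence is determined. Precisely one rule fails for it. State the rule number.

Fixed tagging: A R P R A A P V N N.
Checking each rule: R1 ok, R2 ok, R3 ok, R4 fails, R5 ok.
Only rule 4 fails.

4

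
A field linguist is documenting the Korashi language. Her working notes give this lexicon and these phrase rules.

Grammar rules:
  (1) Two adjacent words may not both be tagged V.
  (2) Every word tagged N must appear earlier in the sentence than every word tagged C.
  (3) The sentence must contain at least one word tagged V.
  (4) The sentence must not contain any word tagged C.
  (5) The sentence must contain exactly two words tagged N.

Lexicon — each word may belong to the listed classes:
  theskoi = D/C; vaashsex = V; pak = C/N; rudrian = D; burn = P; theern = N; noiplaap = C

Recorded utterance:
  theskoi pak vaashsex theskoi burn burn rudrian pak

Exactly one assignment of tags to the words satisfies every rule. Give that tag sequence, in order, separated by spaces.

Candidates per position — 1:theskoi {D,C}; 2:pak {C,N}; 3:vaashsex {V}; 4:theskoi {D,C}; 5:burn {P}; 6:burn {P}; 7:rudrian {D}; 8:pak {C,N}.
Word 1 cannot be C — rule 4 would then fail for every completion. It is D.
Word 2 cannot be C — rule 4 would then fail for every completion. It is N.
Word 4 cannot be C — rule 4 would then fail for every completion. It is D.
Word 8 cannot be C — rule 4 would then fail for every completion. It is N.
The only consistent sequence is: D N V D P P D N.
Verifying each rule — rule 1 satisfied; rule 2 satisfied; rule 3 satisfied; rule 4 satisfied; rule 5 satisfied.

D N V D P P D N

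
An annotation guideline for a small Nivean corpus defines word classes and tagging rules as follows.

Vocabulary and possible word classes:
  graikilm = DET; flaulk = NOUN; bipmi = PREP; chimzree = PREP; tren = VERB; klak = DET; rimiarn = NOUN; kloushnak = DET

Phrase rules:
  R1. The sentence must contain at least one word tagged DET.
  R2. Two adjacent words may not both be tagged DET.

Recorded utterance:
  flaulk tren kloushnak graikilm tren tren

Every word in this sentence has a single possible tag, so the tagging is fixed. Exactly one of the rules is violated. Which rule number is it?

2

Fixed tagging: NOUN VERB DET DET VERB VERB.
Checking each rule: R1 holds, R2 violated.
Only rule 2 fails.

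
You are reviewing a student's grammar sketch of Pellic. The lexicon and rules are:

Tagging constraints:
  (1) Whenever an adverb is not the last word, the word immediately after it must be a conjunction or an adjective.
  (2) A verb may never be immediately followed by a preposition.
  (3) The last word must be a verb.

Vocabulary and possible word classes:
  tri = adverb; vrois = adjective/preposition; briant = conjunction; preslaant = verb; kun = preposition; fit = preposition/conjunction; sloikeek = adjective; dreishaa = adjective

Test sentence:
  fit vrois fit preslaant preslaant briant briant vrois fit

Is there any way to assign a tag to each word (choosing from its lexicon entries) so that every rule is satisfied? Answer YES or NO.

Candidates per position — 1:fit {preposition,conjunction}; 2:vrois {adjective,preposition}; 3:fit {preposition,conjunction}; 4:preslaant {verb}; 5:preslaant {verb}; 6:briant {conjunction}; 7:briant {conjunction}; 8:vrois {adjective,preposition}; 9:fit {preposition,conjunction}.
Rule 3 cannot be satisfied by any choice of tags from the lexicon.
So there is no consistent tagging.

NO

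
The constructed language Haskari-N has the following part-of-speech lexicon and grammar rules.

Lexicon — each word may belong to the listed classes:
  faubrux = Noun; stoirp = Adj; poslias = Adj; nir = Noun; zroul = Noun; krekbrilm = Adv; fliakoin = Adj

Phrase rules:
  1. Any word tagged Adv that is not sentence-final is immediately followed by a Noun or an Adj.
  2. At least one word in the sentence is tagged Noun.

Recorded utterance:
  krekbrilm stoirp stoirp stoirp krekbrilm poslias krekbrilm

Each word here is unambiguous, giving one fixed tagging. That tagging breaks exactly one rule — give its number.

2

Fixed tagging: Adv Adj Adj Adj Adv Adj Adv.
Checking each rule: R1 pass, R2 fail.
Only rule 2 fails.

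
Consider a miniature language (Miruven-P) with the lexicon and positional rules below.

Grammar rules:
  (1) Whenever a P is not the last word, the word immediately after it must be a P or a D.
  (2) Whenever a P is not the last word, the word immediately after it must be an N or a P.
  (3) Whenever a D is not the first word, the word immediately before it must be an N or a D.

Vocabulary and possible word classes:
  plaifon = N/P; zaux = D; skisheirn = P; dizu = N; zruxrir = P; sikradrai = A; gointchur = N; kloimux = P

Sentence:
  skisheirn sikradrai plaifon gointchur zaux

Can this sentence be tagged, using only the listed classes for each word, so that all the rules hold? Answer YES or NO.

Candidates per position — 1:skisheirn {P}; 2:sikradrai {A}; 3:plaifon {N,P}; 4:gointchur {N}; 5:zaux {D}.
Rule 1 cannot be satisfied by any choice of tags from the lexicon.
So there is no consistent tagging.

NO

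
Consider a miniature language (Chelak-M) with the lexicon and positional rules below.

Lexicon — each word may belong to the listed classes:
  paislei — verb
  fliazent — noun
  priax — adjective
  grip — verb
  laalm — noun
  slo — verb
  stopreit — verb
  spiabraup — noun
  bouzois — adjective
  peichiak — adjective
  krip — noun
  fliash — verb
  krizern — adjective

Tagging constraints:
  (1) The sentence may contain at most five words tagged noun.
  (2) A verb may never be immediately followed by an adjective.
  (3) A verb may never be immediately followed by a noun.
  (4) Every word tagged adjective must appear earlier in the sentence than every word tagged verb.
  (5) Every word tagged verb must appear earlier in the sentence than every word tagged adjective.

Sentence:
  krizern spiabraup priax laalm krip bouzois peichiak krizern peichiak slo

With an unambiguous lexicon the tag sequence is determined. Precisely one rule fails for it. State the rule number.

Fixed tagging: adjective noun adjective noun noun adjective adjective adjective adjective verb.
Rule check: R1 ok, R2 ok, R3 ok, R4 ok, R5 fails.
Only rule 5 fails.

5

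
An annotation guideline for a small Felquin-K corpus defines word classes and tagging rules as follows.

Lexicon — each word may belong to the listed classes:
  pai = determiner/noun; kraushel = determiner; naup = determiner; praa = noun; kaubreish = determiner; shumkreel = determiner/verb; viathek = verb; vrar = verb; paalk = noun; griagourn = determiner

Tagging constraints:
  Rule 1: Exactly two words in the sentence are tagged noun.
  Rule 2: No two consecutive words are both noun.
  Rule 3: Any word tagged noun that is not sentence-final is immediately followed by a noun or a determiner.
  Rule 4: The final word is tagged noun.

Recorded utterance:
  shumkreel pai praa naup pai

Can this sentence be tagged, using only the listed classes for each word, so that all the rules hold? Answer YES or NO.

YES

Candidates per position — 1:shumkreel {determiner,verb}; 2:pai {determiner,noun}; 3:praa {noun}; 4:naup {determiner}; 5:pai {determiner,noun}.
One satisfying assignment: verb determiner noun determiner noun.
Checking: rule 1 holds; rule 2 holds; rule 3 holds; rule 4 holds.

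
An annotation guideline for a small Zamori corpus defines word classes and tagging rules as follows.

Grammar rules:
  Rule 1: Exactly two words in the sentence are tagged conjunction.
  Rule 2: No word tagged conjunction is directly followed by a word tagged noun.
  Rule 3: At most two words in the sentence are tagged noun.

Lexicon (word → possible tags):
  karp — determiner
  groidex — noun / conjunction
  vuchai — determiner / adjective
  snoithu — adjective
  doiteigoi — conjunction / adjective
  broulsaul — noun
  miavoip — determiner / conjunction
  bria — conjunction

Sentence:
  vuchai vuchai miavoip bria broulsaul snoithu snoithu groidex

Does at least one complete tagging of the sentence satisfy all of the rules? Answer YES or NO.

Candidates per position — 1:vuchai {determiner,adjective}; 2:vuchai {determiner,adjective}; 3:miavoip {determiner,conjunction}; 4:bria {conjunction}; 5:broulsaul {noun}; 6:snoithu {adjective}; 7:snoithu {adjective}; 8:groidex {noun,conjunction}.
Rule 2 cannot be satisfied by any choice of tags from the lexicon.
So there is no consistent tagging.

NO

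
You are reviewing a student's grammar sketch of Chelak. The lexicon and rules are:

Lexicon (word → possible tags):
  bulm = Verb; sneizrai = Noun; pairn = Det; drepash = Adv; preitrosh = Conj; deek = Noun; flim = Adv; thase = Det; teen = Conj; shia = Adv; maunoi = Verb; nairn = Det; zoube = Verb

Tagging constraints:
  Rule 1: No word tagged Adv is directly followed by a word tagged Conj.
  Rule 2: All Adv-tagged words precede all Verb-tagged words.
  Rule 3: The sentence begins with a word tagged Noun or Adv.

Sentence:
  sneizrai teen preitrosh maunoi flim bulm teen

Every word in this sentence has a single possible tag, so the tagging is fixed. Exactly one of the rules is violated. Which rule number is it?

Fixed tagging: Noun Conj Conj Verb Adv Verb Conj.
Applying the rules: R1 pass, R2 fail, R3 pass.
Only rule 2 fails.

2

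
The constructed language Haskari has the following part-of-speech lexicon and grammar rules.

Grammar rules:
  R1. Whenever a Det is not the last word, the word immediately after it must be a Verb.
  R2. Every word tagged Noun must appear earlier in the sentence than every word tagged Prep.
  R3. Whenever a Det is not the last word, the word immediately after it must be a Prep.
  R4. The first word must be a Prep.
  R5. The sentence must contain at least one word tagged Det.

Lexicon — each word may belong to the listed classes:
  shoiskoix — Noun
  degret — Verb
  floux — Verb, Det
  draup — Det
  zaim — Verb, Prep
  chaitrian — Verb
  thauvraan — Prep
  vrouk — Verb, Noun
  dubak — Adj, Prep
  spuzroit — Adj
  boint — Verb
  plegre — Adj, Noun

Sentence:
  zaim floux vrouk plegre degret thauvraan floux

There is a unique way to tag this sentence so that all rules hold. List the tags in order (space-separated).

Candidates per position — 1:zaim {Verb,Prep}; 2:floux {Verb,Det}; 3:vrouk {Verb,Noun}; 4:plegre {Adj,Noun}; 5:degret {Verb}; 6:thauvraan {Prep}; 7:floux {Verb,Det}.
Word 1 cannot be Verb — rule 4 would then fail for every completion. It is Prep.
Word 2 cannot be Det — rule 3 would then fail for every completion. It is Verb.
Word 3 cannot be Noun — rule 2 would then fail for every completion. It is Verb.
Word 4 cannot be Noun — rule 2 would then fail for every completion. It is Adj.
Word 7 cannot be Verb — rule 5 would then fail for every completion. It is Det.
So the tagging must be: Prep Verb Verb Adj Verb Prep Det.
Rule-by-rule: rule 1 satisfied; rule 2 satisfied; rule 3 satisfied; rule 4 satisfied; rule 5 satisfied.

Prep Verb Verb Adj Verb Prep Det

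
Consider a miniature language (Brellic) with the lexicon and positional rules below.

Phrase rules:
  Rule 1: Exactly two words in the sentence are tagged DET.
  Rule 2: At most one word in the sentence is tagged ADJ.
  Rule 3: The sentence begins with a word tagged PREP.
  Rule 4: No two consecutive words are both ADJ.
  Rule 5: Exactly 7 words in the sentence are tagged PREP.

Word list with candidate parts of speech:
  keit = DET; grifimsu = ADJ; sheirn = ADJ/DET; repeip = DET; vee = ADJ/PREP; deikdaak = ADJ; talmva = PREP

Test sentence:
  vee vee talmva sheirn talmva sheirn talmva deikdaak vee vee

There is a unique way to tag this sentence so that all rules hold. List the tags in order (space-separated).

PREP PREP PREP DET PREP DET PREP ADJ PREP PREP

Candidates per position — 1:vee {ADJ,PREP}; 2:vee {ADJ,PREP}; 3:talmva {PREP}; 4:sheirn {ADJ,DET}; 5:talmva {PREP}; 6:sheirn {ADJ,DET}; 7:talmva {PREP}; 8:deikdaak {ADJ}; 9:vee {ADJ,PREP}; 10:vee {ADJ,PREP}.
If word 1 were ADJ, no tagging could satisfy rule 2; so word 1 is PREP.
If word 2 were ADJ, no tagging could satisfy rule 2; so word 2 is PREP.
If word 4 were ADJ, no tagging could satisfy rule 1; so word 4 is DET.
If word 6 were ADJ, no tagging could satisfy rule 1; so word 6 is DET.
If word 9 were ADJ, no tagging could satisfy rule 2; so word 9 is PREP.
If word 10 were ADJ, no tagging could satisfy rule 2; so word 10 is PREP.
That leaves exactly one tagging: PREP PREP PREP DET PREP DET PREP ADJ PREP PREP.
Verifying each rule — rule 1 holds; rule 2 holds; rule 3 holds; rule 4 holds; rule 5 holds.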